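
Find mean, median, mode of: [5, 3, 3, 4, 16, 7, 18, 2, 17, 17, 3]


Sorted: [2, 3, 3, 3, 4, 5, 7, 16, 17, 17, 18]
Mean = 95/11
Median = 5
Freq: {5: 1, 3: 3, 4: 1, 16: 1, 7: 1, 18: 1, 2: 1, 17: 2}
Mode: [3]

Mean=95/11, Median=5, Mode=3


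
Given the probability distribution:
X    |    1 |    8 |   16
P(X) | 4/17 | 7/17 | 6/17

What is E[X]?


E[X] = Σ x·P(X=x)
= (1)×(4/17) + (8)×(7/17) + (16)×(6/17)
= 156/17

E[X] = 156/17


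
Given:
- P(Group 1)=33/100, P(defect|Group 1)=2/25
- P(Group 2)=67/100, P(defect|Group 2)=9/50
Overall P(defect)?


P(B) = Σ P(B|Aᵢ)×P(Aᵢ)
  2/25×33/100 = 33/1250
  9/50×67/100 = 603/5000
Sum = 147/1000

P(defect) = 147/1000 ≈ 14.70%


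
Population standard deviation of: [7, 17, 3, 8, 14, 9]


Mean = 58/6 = 29/3
  (7-29/3)²=64/9
  (17-29/3)²=484/9
  (3-29/3)²=400/9
  (8-29/3)²=25/9
  (14-29/3)²=169/9
  (9-29/3)²=4/9
Σ(x-μ)² = 382/3
σ² = (382/3)/6 = 191/9

σ = √(191/9) ≈ 4.6068


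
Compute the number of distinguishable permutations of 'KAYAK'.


Letters: 5, freq: {'K': 2, 'A': 2, 'Y': 1}
5!/(2!×2!×1!) = 120/4 = 30

30


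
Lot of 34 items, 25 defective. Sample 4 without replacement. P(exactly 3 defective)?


Hypergeometric: C(25,3)×C(9,1)/C(34,4)
= 2300×9/46376 = 5175/11594

P(X=3) = 5175/11594 ≈ 44.64%


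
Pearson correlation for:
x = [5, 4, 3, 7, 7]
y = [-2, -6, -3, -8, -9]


n=5, Σx=26, Σy=-28, Σxy=-162, Σx²=148, Σy²=194
r = (5×(-162) - 26×(-28))/√((5×148 - 26²)(5×194 - (-28)²))
= -82/√(64×186) = -82/√11904 ≈ -82/109.1055 ≈ -0.7516

r ≈ -0.7516


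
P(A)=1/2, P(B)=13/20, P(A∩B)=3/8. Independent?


P(A)×P(B) = 13/40
P(A∩B) = 3/8
Not equal → NOT independent

No, not independent


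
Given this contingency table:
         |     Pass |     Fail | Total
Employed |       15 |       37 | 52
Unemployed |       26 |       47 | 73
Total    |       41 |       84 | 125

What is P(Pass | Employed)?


P(Pass | Employed) = 15/(15+37) = 15/52

P(Pass|Employed) = 15/52 ≈ 28.85%


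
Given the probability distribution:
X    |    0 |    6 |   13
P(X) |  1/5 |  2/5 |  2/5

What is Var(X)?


E[X] = 38/5
E[X²] = 82
Var(X) = E[X²] - (E[X])² = 82 - 1444/25 = 606/25

Var(X) = 606/25 ≈ 24.2400


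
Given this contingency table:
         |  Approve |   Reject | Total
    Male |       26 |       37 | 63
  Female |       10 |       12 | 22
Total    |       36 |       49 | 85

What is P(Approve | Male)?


P(Approve | Male) = 26/(26+37) = 26/63

P(Approve|Male) = 26/63 ≈ 41.27%


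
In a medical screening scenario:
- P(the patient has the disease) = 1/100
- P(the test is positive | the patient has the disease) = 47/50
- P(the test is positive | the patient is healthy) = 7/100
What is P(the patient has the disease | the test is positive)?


Using Bayes' theorem:
P(A|B) = P(B|A)·P(A) / P(B)

P(the test is positive) = 47/50 × 1/100 + 7/100 × 99/100
= 47/5000 + 693/10000 = 787/10000

P(the patient has the disease|the test is positive) = (47/5000) / (787/10000) = 94/787

P(the patient has the disease|the test is positive) = 94/787 ≈ 11.94%


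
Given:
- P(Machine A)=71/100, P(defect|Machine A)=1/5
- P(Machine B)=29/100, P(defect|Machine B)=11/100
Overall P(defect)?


P(B) = Σ P(B|Aᵢ)×P(Aᵢ)
  1/5×71/100 = 71/500
  11/100×29/100 = 319/10000
Sum = 1739/10000

P(defect) = 1739/10000 ≈ 17.39%


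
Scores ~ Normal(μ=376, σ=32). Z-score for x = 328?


z = (x - μ)/σ = (328 - 376)/32 = -1.5

z = -1.5


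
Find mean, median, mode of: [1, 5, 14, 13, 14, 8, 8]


Sorted: [1, 5, 8, 8, 13, 14, 14]
Mean = 63/7 = 9
Median = 8
Freq: {1: 1, 5: 1, 14: 2, 13: 1, 8: 2}
Mode: [8, 14]

Mean=9, Median=8, Mode=[8, 14]


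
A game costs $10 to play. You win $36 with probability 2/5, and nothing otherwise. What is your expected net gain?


E[gain] = (36-10)×2/5 + (-10)×3/5
= 52/5 - 6 = 22/5

Expected net gain = $22/5 ≈ $4.40


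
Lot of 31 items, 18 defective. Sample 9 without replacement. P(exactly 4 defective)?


Hypergeometric: C(18,4)×C(13,5)/C(31,9)
= 3060×1287/20160075 = 20196/103385

P(X=4) = 20196/103385 ≈ 19.53%


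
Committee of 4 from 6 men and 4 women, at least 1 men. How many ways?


Count by #men:
  1M,3W: C(6,1)×C(4,3)=24
  2M,2W: C(6,2)×C(4,2)=90
  3M,1W: C(6,3)×C(4,1)=80
  4M,0W: C(6,4)×C(4,0)=15
Total = 209

209


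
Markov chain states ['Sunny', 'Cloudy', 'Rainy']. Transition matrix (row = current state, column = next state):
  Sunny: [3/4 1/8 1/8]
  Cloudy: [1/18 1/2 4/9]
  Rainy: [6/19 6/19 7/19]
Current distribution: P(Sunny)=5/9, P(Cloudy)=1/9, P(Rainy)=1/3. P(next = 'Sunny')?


P(next=Sunny) = Σᵢ P(now=i)×P(i→Sunny)
= 5/9×3/4 + 1/9×1/18 + 1/3×6/19
= 5/12 + 1/162 + 2/19 = 3251/6156

P = 3251/6156 ≈ 0.5281


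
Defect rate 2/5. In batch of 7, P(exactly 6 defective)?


Binomial: P(X=6) = C(7,6)×p^6×(1-p)^1
= 7 × 64/15625 × 3/5 = 1344/78125

P(X=6) = 1344/78125 ≈ 1.72%


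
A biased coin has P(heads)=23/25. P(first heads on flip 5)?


Geometric: P(X=5) = (1-p)^(k-1)×p = (2/25)^4×23/25 = 368/9765625

P(X=5) = 368/9765625 ≈ 0.00%


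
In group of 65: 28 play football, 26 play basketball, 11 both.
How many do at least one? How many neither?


|A∪B| = 28+26-11 = 43
Neither = 65-43 = 22

At least one: 43; Neither: 22


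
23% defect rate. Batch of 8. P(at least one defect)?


P(all good) = (77/100)^8 = 1235736291547681/10000000000000000
P(≥1 defect) = 8764263708452319/10000000000000000

P = 8764263708452319/10000000000000000 ≈ 87.64%


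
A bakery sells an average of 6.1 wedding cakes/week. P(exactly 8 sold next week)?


Poisson(λ=6.1): P(X=8) = e^(-λ)×λ^k/k!
= e^(-6.1) × 6.1^8 / 8!
≈ 0.002242867719 × 1917073.12997 / 40320 ≈ 0.106640

P(X=8) ≈ 0.106640 ≈ 10.66%


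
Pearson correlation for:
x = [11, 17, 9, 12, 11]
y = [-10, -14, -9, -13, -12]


n=5, Σx=60, Σy=-58, Σxy=-717, Σx²=756, Σy²=690
r = (5×(-717) - 60×(-58))/√((5×756 - 60²)(5×690 - (-58)²))
= -105/√(180×86) = -105/√15480 ≈ -105/124.4186 ≈ -0.8439

r ≈ -0.8439


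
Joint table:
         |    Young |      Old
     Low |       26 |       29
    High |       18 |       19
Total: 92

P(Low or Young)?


P(Low∨Young) = P(Low) + P(Young) - P(Low∧Young)
= (55 + 44 - 26)/92 = 73/92

P = 73/92 ≈ 79.35%


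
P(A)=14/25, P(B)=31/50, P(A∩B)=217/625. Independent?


P(A)×P(B) = 217/625
P(A∩B) = 217/625
Equal ✓ → Independent

Yes, independent


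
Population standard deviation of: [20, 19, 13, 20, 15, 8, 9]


Mean = 104/7
  (20-104/7)²=1296/49
  (19-104/7)²=841/49
  (13-104/7)²=169/49
  (20-104/7)²=1296/49
  (15-104/7)²=1/49
  (8-104/7)²=2304/49
  (9-104/7)²=1681/49
Σ(x-μ)² = 1084/7
σ² = (1084/7)/7 = 1084/49

σ = √(1084/49) ≈ 4.7035


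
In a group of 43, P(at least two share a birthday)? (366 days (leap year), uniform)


P(all different) = Π(366-i)/366 for i=0..42
= 0.076637
P(match) = 1 - 0.076637 = 0.923363

P ≈ 0.9234 ≈ 92.34%


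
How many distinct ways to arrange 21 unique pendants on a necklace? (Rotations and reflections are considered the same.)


Free circular arrangements: rotations and reflections both identified.
(n-1)!/2 = 20!/2 = 2432902008176640000/2 = 1216451004088320000

1216451004088320000


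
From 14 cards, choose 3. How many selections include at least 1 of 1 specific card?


Complement: C(14,3) - C(13,3) = 364 - 286 = 78

78


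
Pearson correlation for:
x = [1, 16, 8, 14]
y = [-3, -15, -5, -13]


n=4, Σx=39, Σy=-36, Σxy=-465, Σx²=517, Σy²=428
r = (4×(-465) - 39×(-36))/√((4×517 - 39²)(4×428 - (-36)²))
= -456/√(547×416) = -456/√227552 ≈ -456/477.0241 ≈ -0.9559

r ≈ -0.9559


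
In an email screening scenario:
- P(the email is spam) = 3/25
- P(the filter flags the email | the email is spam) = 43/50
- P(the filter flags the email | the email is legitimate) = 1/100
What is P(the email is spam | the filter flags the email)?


Using Bayes' theorem:
P(A|B) = P(B|A)·P(A) / P(B)

P(the filter flags the email) = 43/50 × 3/25 + 1/100 × 22/25
= 129/1250 + 11/1250 = 14/125

P(the email is spam|the filter flags the email) = (129/1250) / (14/125) = 129/140

P(the email is spam|the filter flags the email) = 129/140 ≈ 92.14%


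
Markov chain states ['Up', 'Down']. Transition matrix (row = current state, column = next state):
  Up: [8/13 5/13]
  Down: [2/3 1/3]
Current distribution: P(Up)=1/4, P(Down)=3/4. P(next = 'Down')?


P(next=Down) = Σᵢ P(now=i)×P(i→Down)
= 1/4×5/13 + 3/4×1/3
= 5/52 + 1/4 = 9/26

P = 9/26 ≈ 0.3462


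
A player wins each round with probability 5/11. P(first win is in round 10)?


Geometric: P(X=10) = (1-p)^(k-1)×p = (6/11)^9×5/11 = 50388480/25937424601

P(X=10) = 50388480/25937424601 ≈ 0.19%


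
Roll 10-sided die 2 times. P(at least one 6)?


P(no 6)^2 = (9/10)^2 = 81/100
P(≥1) = 1 - 81/100 = 19/100

P = 19/100 ≈ 19.00%


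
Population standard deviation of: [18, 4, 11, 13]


Mean = 46/4 = 23/2
  (18-23/2)²=169/4
  (4-23/2)²=225/4
  (11-23/2)²=1/4
  (13-23/2)²=9/4
Σ(x-μ)² = 101
σ² = 101/4

σ = √(101/4) ≈ 5.0249


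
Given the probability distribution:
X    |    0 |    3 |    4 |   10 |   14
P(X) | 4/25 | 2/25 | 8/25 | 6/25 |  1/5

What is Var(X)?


E[X] = 168/25
E[X²] = 1726/25
Var(X) = E[X²] - (E[X])² = 1726/25 - 28224/625 = 14926/625

Var(X) = 14926/625 ≈ 23.8816


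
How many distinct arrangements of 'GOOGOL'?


Letters: 6, freq: {'G': 2, 'O': 3, 'L': 1}
6!/(2!×3!×1!) = 720/12 = 60

60


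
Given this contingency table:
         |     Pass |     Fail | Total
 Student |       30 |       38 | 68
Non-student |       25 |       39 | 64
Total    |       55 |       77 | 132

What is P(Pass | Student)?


P(Pass | Student) = 30/(30+38) = 30/68 = 15/34

P(Pass|Student) = 15/34 ≈ 44.12%


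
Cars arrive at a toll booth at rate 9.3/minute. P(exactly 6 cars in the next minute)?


Poisson(λ=9.3): P(X=6) = e^(-λ)×λ^k/k!
= e^(-9.3) × 9.3^6 / 6!
≈ 9.142423148e-05 × 646990.183449 / 720 ≈ 0.082154

P(X=6) ≈ 0.082154 ≈ 8.22%


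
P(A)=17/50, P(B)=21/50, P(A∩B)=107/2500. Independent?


P(A)×P(B) = 357/2500
P(A∩B) = 107/2500
Not equal → NOT independent

No, not independent


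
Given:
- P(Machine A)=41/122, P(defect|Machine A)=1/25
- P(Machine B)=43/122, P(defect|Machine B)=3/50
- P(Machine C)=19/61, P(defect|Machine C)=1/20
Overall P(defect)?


P(B) = Σ P(B|Aᵢ)×P(Aᵢ)
  1/25×41/122 = 41/3050
  3/50×43/122 = 129/6100
  1/20×19/61 = 19/1220
Sum = 153/3050

P(defect) = 153/3050 ≈ 5.02%


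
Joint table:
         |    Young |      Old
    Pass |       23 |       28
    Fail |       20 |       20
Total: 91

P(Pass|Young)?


P(Pass|Young) = 23/(23+20) = 23/43

P = 23/43 ≈ 53.49%


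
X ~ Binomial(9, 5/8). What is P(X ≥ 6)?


P(X ≥ 6) = Σ P(X=i) for i=6..9
P(X=6) = 8859375/33554432
P(X=7) = 6328125/33554432
P(X=8) = 10546875/134217728
P(X=9) = 1953125/134217728
Sum = 4578125/8388608

P(X ≥ 6) = 4578125/8388608 ≈ 54.58%


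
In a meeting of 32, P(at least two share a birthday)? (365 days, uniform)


P(all different) = Π(365-i)/365 for i=0..31
= 0.246652
P(match) = 1 - 0.246652 = 0.753348

P ≈ 0.7533 ≈ 75.33%


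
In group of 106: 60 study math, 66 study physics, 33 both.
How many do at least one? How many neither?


|A∪B| = 60+66-33 = 93
Neither = 106-93 = 13

At least one: 93; Neither: 13


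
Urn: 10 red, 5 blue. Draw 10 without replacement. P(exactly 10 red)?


Hypergeometric: C(10,10)×C(5,0)/C(15,10)
= 1×1/3003 = 1/3003

P(X=10) = 1/3003 ≈ 0.03%


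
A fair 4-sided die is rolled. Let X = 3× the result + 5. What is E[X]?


E[die] = (1+4)/2 = 5/2
E[X] = 3×5/2 + 5 = 25/2

E[X] = 25/2


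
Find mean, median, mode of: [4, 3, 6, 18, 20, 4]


Sorted: [3, 4, 4, 6, 18, 20]
Mean = 55/6
Median = 5
Freq: {4: 2, 3: 1, 6: 1, 18: 1, 20: 1}
Mode: [4]

Mean=55/6, Median=5, Mode=4


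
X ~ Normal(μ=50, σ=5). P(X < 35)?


z = (35-50)/5 = -3.0
P(Z < -3.0) = 0.0013

P(X < 35) ≈ 0.0013


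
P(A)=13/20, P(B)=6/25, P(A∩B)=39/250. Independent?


P(A)×P(B) = 39/250
P(A∩B) = 39/250
Equal ✓ → Independent

Yes, independent


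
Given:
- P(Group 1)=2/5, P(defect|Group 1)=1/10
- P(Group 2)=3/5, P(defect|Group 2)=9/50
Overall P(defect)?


P(B) = Σ P(B|Aᵢ)×P(Aᵢ)
  1/10×2/5 = 1/25
  9/50×3/5 = 27/250
Sum = 37/250

P(defect) = 37/250 ≈ 14.80%


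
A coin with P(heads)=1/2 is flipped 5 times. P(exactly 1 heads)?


Binomial: P(X=1) = C(5,1)×p^1×(1-p)^4
= 5 × 1/2 × 1/16 = 5/32

P(X=1) = 5/32 ≈ 15.62%


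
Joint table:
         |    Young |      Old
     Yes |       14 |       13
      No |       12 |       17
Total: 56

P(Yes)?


P(Yes) = (14+13)/56 = 27/56

P(Yes) = 27/56 ≈ 48.21%


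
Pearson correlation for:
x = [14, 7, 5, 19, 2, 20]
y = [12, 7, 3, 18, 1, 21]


n=6, Σx=67, Σy=62, Σxy=996, Σx²=1035, Σy²=968
r = (6×996 - 67×62)/√((6×1035 - 67²)(6×968 - 62²))
= 1822/√(1721×1964) = 1822/√3380044 ≈ 1822/1838.4896 ≈ 0.9910

r ≈ 0.9910


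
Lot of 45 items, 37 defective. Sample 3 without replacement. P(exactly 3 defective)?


Hypergeometric: C(37,3)×C(8,0)/C(45,3)
= 7770×1/14190 = 259/473

P(X=3) = 259/473 ≈ 54.76%


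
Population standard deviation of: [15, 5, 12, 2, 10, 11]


Mean = 55/6
  (15-55/6)²=1225/36
  (5-55/6)²=625/36
  (12-55/6)²=289/36
  (2-55/6)²=1849/36
  (10-55/6)²=25/36
  (11-55/6)²=121/36
Σ(x-μ)² = 689/6
σ² = (689/6)/6 = 689/36

σ = √(689/36) ≈ 4.3748


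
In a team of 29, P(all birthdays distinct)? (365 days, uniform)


P(all different) = Π(365-i)/365 for i=0..28
= (365/365)×(364/365)×...×(337/365)
= 0.319031

P ≈ 0.3190 ≈ 31.90%


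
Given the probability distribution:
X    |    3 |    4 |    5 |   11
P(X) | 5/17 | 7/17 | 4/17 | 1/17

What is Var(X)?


E[X] = 74/17
E[X²] = 378/17
Var(X) = E[X²] - (E[X])² = 378/17 - 5476/289 = 950/289

Var(X) = 950/289 ≈ 3.2872


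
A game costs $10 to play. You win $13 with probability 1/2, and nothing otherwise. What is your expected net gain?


E[gain] = (13-10)×1/2 + (-10)×1/2
= 3/2 - 5 = -7/2

Expected net gain = $-7/2 ≈ $-3.50


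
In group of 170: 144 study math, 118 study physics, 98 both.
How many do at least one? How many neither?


|A∪B| = 144+118-98 = 164
Neither = 170-164 = 6

At least one: 164; Neither: 6


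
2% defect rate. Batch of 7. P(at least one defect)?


P(all good) = (49/50)^7 = 678223072849/781250000000
P(≥1 defect) = 103026927151/781250000000

P = 103026927151/781250000000 ≈ 13.19%


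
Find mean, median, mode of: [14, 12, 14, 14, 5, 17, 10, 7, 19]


Sorted: [5, 7, 10, 12, 14, 14, 14, 17, 19]
Mean = 112/9
Median = 14
Freq: {14: 3, 12: 1, 5: 1, 17: 1, 10: 1, 7: 1, 19: 1}
Mode: [14]

Mean=112/9, Median=14, Mode=14


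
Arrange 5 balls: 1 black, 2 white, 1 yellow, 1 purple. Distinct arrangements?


5!/(1!×2!×1!×1!) = 60

60


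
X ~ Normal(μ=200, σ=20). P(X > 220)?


z = (220-200)/20 = 1.0
P(X > 220) = 1 - P(Z ≤ 1.0) = 1 - 0.8413 = 0.1587

P(X > 220) ≈ 0.1587


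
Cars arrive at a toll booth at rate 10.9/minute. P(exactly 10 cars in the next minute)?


Poisson(λ=10.9): P(X=10) = e^(-λ)×λ^k/k!
= e^(-10.9) × 10.9^10 / 10!
≈ 1.8458234e-05 × 23673636745.9 / 3628800 ≈ 0.120418

P(X=10) ≈ 0.120418 ≈ 12.04%


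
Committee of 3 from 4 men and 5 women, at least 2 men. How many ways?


Count by #men:
  2M,1W: C(4,2)×C(5,1)=30
  3M,0W: C(4,3)×C(5,0)=4
Total = 34

34


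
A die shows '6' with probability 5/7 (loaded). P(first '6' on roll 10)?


Geometric: P(X=10) = (1-p)^(k-1)×p = (2/7)^9×5/7 = 2560/282475249

P(X=10) = 2560/282475249 ≈ 0.00%


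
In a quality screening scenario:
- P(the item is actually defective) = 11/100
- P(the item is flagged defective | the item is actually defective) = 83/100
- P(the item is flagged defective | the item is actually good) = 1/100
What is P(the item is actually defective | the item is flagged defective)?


Using Bayes' theorem:
P(A|B) = P(B|A)·P(A) / P(B)

P(the item is flagged defective) = 83/100 × 11/100 + 1/100 × 89/100
= 913/10000 + 89/10000 = 501/5000

P(the item is actually defective|the item is flagged defective) = (913/10000) / (501/5000) = 913/1002

P(the item is actually defective|the item is flagged defective) = 913/1002 ≈ 91.12%


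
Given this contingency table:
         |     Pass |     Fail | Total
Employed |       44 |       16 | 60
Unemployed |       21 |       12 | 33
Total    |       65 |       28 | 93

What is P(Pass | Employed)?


P(Pass | Employed) = 44/(44+16) = 44/60 = 11/15

P(Pass|Employed) = 11/15 ≈ 73.33%


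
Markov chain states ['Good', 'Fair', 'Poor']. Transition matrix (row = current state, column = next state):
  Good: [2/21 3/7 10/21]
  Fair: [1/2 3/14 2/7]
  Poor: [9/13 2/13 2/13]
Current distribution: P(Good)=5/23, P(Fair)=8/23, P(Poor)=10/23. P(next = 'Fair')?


P(next=Fair) = Σᵢ P(now=i)×P(i→Fair)
= 5/23×3/7 + 8/23×3/14 + 10/23×2/13
= 15/161 + 12/161 + 20/299 = 491/2093

P = 491/2093 ≈ 0.2346


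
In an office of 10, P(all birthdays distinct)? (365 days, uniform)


P(all different) = Π(365-i)/365 for i=0..9
= (365/365)×(364/365)×...×(356/365)
= 0.883052

P ≈ 0.8831 ≈ 88.31%


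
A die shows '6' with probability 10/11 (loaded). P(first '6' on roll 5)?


Geometric: P(X=5) = (1-p)^(k-1)×p = (1/11)^4×10/11 = 10/161051

P(X=5) = 10/161051 ≈ 0.01%


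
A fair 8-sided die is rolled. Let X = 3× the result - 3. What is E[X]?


E[die] = (1+8)/2 = 9/2
E[X] = 3×9/2 - 3 = 21/2

E[X] = 21/2


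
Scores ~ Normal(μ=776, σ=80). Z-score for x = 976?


z = (x - μ)/σ = (976 - 776)/80 = 2.5

z = 2.5


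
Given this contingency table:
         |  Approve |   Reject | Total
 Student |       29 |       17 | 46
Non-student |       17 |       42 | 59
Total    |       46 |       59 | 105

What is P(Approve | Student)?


P(Approve | Student) = 29/(29+17) = 29/46

P(Approve|Student) = 29/46 ≈ 63.04%


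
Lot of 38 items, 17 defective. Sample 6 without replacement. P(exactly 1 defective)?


Hypergeometric: C(17,1)×C(21,5)/C(38,6)
= 17×20349/2760681 = 51/407

P(X=1) = 51/407 ≈ 12.53%


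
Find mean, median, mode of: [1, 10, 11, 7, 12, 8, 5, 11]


Sorted: [1, 5, 7, 8, 10, 11, 11, 12]
Mean = 65/8
Median = 9
Freq: {1: 1, 10: 1, 11: 2, 7: 1, 12: 1, 8: 1, 5: 1}
Mode: [11]

Mean=65/8, Median=9, Mode=11


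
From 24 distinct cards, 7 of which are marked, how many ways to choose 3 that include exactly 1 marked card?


Choose 1 of the 7 marked cards and 2 of the other 17 cards:
C(7,1)×C(17,2) = 7×136 = 952

952


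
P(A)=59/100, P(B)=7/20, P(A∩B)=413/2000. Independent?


P(A)×P(B) = 413/2000
P(A∩B) = 413/2000
Equal ✓ → Independent

Yes, independent


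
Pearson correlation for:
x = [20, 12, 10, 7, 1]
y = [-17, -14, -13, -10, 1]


n=5, Σx=50, Σy=-53, Σxy=-707, Σx²=694, Σy²=755
r = (5×(-707) - 50×(-53))/√((5×694 - 50²)(5×755 - (-53)²))
= -885/√(970×966) = -885/√937020 ≈ -885/967.9979 ≈ -0.9143

r ≈ -0.9143


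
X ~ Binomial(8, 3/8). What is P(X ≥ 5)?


P(X ≥ 5) = Σ P(X=i) for i=5..8
P(X=5) = 212625/2097152
P(X=6) = 127575/4194304
P(X=7) = 10935/2097152
P(X=8) = 6561/16777216
Sum = 2305341/16777216

P(X ≥ 5) = 2305341/16777216 ≈ 13.74%


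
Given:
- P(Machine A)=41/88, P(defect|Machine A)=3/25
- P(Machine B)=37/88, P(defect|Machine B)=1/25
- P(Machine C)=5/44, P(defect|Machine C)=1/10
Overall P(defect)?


P(B) = Σ P(B|Aᵢ)×P(Aᵢ)
  3/25×41/88 = 123/2200
  1/25×37/88 = 37/2200
  1/10×5/44 = 1/88
Sum = 37/440

P(defect) = 37/440 ≈ 8.41%


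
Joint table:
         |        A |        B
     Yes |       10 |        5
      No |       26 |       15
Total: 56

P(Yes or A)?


P(Yes∨A) = P(Yes) + P(A) - P(Yes∧A)
= (15 + 36 - 10)/56 = 41/56

P = 41/56 ≈ 73.21%


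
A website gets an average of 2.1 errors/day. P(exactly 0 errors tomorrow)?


Poisson(λ=2.1): P(X=0) = e^(-λ)×λ^k/k!
= e^(-2.1) × 2.1^0 / 0!
≈ 0.1224564283 × 1 / 1 ≈ 0.122456

P(X=0) ≈ 0.122456 ≈ 12.25%


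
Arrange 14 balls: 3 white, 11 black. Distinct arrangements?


14!/(3!×11!) = 364

364


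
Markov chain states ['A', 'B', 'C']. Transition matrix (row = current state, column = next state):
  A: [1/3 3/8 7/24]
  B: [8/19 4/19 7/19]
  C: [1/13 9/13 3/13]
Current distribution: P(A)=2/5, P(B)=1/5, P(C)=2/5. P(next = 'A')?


P(next=A) = Σᵢ P(now=i)×P(i→A)
= 2/5×1/3 + 1/5×8/19 + 2/5×1/13
= 2/15 + 8/95 + 2/65 = 184/741

P = 184/741 ≈ 0.2483


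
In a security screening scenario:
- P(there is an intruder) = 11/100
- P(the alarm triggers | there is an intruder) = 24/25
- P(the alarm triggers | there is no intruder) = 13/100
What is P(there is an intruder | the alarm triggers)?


Using Bayes' theorem:
P(A|B) = P(B|A)·P(A) / P(B)

P(the alarm triggers) = 24/25 × 11/100 + 13/100 × 89/100
= 66/625 + 1157/10000 = 2213/10000

P(there is an intruder|the alarm triggers) = (66/625) / (2213/10000) = 1056/2213

P(there is an intruder|the alarm triggers) = 1056/2213 ≈ 47.72%


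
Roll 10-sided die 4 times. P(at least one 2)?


P(no 2)^4 = (9/10)^4 = 6561/10000
P(≥1) = 1 - 6561/10000 = 3439/10000

P = 3439/10000 ≈ 34.39%


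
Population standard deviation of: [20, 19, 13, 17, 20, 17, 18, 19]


Mean = 143/8
  (20-143/8)²=289/64
  (19-143/8)²=81/64
  (13-143/8)²=1521/64
  (17-143/8)²=49/64
  (20-143/8)²=289/64
  (17-143/8)²=49/64
  (18-143/8)²=1/64
  (19-143/8)²=81/64
Σ(x-μ)² = 295/8
σ² = (295/8)/8 = 295/64

σ = √(295/64) ≈ 2.1469


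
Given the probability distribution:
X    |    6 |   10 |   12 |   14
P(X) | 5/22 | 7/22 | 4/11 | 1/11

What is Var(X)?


E[X] = 112/11
E[X²] = 1212/11
Var(X) = E[X²] - (E[X])² = 1212/11 - 12544/121 = 788/121

Var(X) = 788/121 ≈ 6.5124


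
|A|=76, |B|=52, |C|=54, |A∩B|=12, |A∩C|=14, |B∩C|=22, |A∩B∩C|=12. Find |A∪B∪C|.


|A∪B∪C| = 76+52+54-12-14-22+12 = 146

|A∪B∪C| = 146


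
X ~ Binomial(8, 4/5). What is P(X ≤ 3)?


P(X ≤ 3) = Σ P(X=i) for i=0..3
P(X=0) = 1/390625
P(X=1) = 32/390625
P(X=2) = 448/390625
P(X=3) = 3584/390625
Sum = 813/78125

P(X ≤ 3) = 813/78125 ≈ 1.04%


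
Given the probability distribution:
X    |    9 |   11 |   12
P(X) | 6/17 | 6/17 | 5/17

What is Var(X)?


E[X] = 180/17
E[X²] = 1932/17
Var(X) = E[X²] - (E[X])² = 1932/17 - 32400/289 = 444/289

Var(X) = 444/289 ≈ 1.5363


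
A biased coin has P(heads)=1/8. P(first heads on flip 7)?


Geometric: P(X=7) = (1-p)^(k-1)×p = (7/8)^6×1/8 = 117649/2097152

P(X=7) = 117649/2097152 ≈ 5.61%


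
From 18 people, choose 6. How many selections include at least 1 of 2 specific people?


Complement: C(18,6) - C(16,6) = 18564 - 8008 = 10556

10556


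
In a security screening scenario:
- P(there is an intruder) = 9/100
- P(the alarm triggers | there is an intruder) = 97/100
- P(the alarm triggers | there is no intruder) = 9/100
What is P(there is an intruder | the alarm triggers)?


Using Bayes' theorem:
P(A|B) = P(B|A)·P(A) / P(B)

P(the alarm triggers) = 97/100 × 9/100 + 9/100 × 91/100
= 873/10000 + 819/10000 = 423/2500

P(there is an intruder|the alarm triggers) = (873/10000) / (423/2500) = 97/188

P(there is an intruder|the alarm triggers) = 97/188 ≈ 51.60%


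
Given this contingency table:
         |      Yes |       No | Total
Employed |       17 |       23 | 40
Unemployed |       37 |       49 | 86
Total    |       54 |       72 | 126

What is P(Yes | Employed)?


P(Yes | Employed) = 17/(17+23) = 17/40

P(Yes|Employed) = 17/40 ≈ 42.50%


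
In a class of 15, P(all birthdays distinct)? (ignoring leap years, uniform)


P(all different) = Π(365-i)/365 for i=0..14
= (365/365)×(364/365)×...×(351/365)
= 0.747099

P ≈ 0.7471 ≈ 74.71%


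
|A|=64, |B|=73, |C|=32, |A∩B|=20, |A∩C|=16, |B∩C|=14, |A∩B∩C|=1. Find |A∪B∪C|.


|A∪B∪C| = 64+73+32-20-16-14+1 = 120

|A∪B∪C| = 120


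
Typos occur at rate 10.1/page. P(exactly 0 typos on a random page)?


Poisson(λ=10.1): P(X=0) = e^(-λ)×λ^k/k!
= e^(-10.1) × 10.1^0 / 0!
≈ 4.107955523e-05 × 1 / 1 ≈ 0.000041

P(X=0) ≈ 0.000041 ≈ 0.00%


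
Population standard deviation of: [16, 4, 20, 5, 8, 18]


Mean = 71/6
  (16-71/6)²=625/36
  (4-71/6)²=2209/36
  (20-71/6)²=2401/36
  (5-71/6)²=1681/36
  (8-71/6)²=529/36
  (18-71/6)²=1369/36
Σ(x-μ)² = 1469/6
σ² = (1469/6)/6 = 1469/36

σ = √(1469/36) ≈ 6.3879


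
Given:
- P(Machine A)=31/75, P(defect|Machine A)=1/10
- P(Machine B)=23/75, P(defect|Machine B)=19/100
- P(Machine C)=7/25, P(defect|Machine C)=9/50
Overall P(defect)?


P(B) = Σ P(B|Aᵢ)×P(Aᵢ)
  1/10×31/75 = 31/750
  19/100×23/75 = 437/7500
  9/50×7/25 = 63/1250
Sum = 3/20

P(defect) = 3/20 ≈ 15.00%


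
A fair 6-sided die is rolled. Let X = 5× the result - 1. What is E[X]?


E[die] = (1+6)/2 = 7/2
E[X] = 5×7/2 - 1 = 33/2

E[X] = 33/2


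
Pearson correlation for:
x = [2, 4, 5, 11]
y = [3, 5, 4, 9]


n=4, Σx=22, Σy=21, Σxy=145, Σx²=166, Σy²=131
r = (4×145 - 22×21)/√((4×166 - 22²)(4×131 - 21²))
= 118/√(180×83) = 118/√14940 ≈ 118/122.2293 ≈ 0.9654

r ≈ 0.9654


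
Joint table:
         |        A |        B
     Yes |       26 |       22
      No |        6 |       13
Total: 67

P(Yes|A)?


P(Yes|A) = 26/(26+6) = 26/32 = 13/16

P = 13/16 ≈ 81.25%


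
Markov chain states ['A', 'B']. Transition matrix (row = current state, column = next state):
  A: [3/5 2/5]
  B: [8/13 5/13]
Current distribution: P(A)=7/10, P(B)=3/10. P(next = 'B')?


P(next=B) = Σᵢ P(now=i)×P(i→B)
= 7/10×2/5 + 3/10×5/13
= 7/25 + 3/26 = 257/650

P = 257/650 ≈ 0.3954


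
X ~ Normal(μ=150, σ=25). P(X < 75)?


z = (75-150)/25 = -3.0
P(Z < -3.0) = 0.0013

P(X < 75) ≈ 0.0013


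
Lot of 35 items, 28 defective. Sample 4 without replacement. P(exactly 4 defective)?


Hypergeometric: C(28,4)×C(7,0)/C(35,4)
= 20475×1/52360 = 585/1496

P(X=4) = 585/1496 ≈ 39.10%


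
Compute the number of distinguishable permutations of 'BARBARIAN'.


Letters: 9, freq: {'B': 2, 'A': 3, 'R': 2, 'I': 1, 'N': 1}
9!/(2!×3!×2!×1!×1!) = 362880/24 = 15120

15120


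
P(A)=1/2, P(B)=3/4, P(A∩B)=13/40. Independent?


P(A)×P(B) = 3/8
P(A∩B) = 13/40
Not equal → NOT independent

No, not independent


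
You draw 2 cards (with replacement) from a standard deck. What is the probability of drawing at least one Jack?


P(not a Jack) = 48/52 = 12/13
P(none in 2 draws) = (12/13)^2 = 144/169
P(≥1 Jack) = 1 - 144/169 = 25/169

P = 25/169 ≈ 14.79%


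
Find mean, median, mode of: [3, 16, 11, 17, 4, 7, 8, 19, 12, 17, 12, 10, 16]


Sorted: [3, 4, 7, 8, 10, 11, 12, 12, 16, 16, 17, 17, 19]
Mean = 152/13
Median = 12
Freq: {3: 1, 16: 2, 11: 1, 17: 2, 4: 1, 7: 1, 8: 1, 19: 1, 12: 2, 10: 1}
Mode: [12, 16, 17]

Mean=152/13, Median=12, Mode=[12, 16, 17]


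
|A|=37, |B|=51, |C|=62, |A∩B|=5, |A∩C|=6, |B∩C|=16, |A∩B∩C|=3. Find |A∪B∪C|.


|A∪B∪C| = 37+51+62-5-6-16+3 = 126

|A∪B∪C| = 126


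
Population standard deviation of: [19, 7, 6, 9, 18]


Mean = 59/5
  (19-59/5)²=1296/25
  (7-59/5)²=576/25
  (6-59/5)²=841/25
  (9-59/5)²=196/25
  (18-59/5)²=961/25
Σ(x-μ)² = 774/5
σ² = (774/5)/5 = 774/25

σ = √(774/25) ≈ 5.5642


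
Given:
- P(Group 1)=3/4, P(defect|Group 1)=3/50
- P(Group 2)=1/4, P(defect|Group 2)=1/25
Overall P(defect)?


P(B) = Σ P(B|Aᵢ)×P(Aᵢ)
  3/50×3/4 = 9/200
  1/25×1/4 = 1/100
Sum = 11/200

P(defect) = 11/200 ≈ 5.50%


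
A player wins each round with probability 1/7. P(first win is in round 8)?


Geometric: P(X=8) = (1-p)^(k-1)×p = (6/7)^7×1/7 = 279936/5764801

P(X=8) = 279936/5764801 ≈ 4.86%


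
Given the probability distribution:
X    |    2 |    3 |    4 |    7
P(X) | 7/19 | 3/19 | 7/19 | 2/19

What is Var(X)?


E[X] = 65/19
E[X²] = 265/19
Var(X) = E[X²] - (E[X])² = 265/19 - 4225/361 = 810/361

Var(X) = 810/361 ≈ 2.2438


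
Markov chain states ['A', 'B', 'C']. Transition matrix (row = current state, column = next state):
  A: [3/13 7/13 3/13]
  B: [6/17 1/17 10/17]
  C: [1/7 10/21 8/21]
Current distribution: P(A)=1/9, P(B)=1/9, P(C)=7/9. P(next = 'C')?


P(next=C) = Σᵢ P(now=i)×P(i→C)
= 1/9×3/13 + 1/9×10/17 + 7/9×8/21
= 1/39 + 10/153 + 8/27 = 2311/5967

P = 2311/5967 ≈ 0.3873


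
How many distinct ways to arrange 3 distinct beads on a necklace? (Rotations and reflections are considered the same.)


Free circular arrangements: rotations and reflections both identified.
(n-1)!/2 = 2!/2 = 2/2 = 1

1


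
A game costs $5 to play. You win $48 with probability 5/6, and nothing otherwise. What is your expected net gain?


E[gain] = (48-5)×5/6 + (-5)×1/6
= 215/6 - 5/6 = 35

Expected net gain = $35 ≈ $35.00


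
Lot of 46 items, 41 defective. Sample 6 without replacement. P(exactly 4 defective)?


Hypergeometric: C(41,4)×C(5,2)/C(46,6)
= 101270×10/9366819 = 24700/228459

P(X=4) = 24700/228459 ≈ 10.81%


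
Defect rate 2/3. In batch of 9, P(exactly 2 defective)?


Binomial: P(X=2) = C(9,2)×p^2×(1-p)^7
= 36 × 4/9 × 1/2187 = 16/2187

P(X=2) = 16/2187 ≈ 0.73%


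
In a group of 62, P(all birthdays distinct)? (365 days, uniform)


P(all different) = Π(365-i)/365 for i=0..61
= (365/365)×(364/365)×...×(304/365)
= 0.004090

P ≈ 0.0041 ≈ 0.41%


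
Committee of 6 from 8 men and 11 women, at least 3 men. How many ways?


Count by #men:
  3M,3W: C(8,3)×C(11,3)=9240
  4M,2W: C(8,4)×C(11,2)=3850
  5M,1W: C(8,5)×C(11,1)=616
  6M,0W: C(8,6)×C(11,0)=28
Total = 13734

13734


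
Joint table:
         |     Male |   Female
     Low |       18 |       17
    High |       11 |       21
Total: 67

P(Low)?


P(Low) = (18+17)/67 = 35/67

P(Low) = 35/67 ≈ 52.24%


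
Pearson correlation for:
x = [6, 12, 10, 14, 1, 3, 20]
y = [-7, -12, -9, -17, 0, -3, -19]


n=7, Σx=66, Σy=-67, Σxy=-903, Σx²=886, Σy²=933
r = (7×(-903) - 66×(-67))/√((7×886 - 66²)(7×933 - (-67)²))
= -1899/√(1846×2042) = -1899/√3769532 ≈ -1899/1941.5283 ≈ -0.9781

r ≈ -0.9781


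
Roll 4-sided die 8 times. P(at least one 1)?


P(no 1)^8 = (3/4)^8 = 6561/65536
P(≥1) = 1 - 6561/65536 = 58975/65536

P = 58975/65536 ≈ 89.99%


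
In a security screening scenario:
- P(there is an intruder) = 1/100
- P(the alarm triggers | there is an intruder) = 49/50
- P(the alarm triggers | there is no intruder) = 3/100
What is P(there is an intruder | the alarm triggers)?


Using Bayes' theorem:
P(A|B) = P(B|A)·P(A) / P(B)

P(the alarm triggers) = 49/50 × 1/100 + 3/100 × 99/100
= 49/5000 + 297/10000 = 79/2000

P(there is an intruder|the alarm triggers) = (49/5000) / (79/2000) = 98/395

P(there is an intruder|the alarm triggers) = 98/395 ≈ 24.81%


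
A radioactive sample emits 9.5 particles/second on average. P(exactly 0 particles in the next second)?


Poisson(λ=9.5): P(X=0) = e^(-λ)×λ^k/k!
= e^(-9.5) × 9.5^0 / 0!
≈ 7.485182989e-05 × 1 / 1 ≈ 0.000075

P(X=0) ≈ 0.000075 ≈ 0.01%


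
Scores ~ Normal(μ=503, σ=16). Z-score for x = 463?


z = (x - μ)/σ = (463 - 503)/16 = -2.5

z = -2.5


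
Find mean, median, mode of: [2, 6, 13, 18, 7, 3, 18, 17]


Sorted: [2, 3, 6, 7, 13, 17, 18, 18]
Mean = 84/8 = 21/2
Median = 10
Freq: {2: 1, 6: 1, 13: 1, 18: 2, 7: 1, 3: 1, 17: 1}
Mode: [18]

Mean=21/2, Median=10, Mode=18


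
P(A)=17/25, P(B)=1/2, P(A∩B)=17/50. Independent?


P(A)×P(B) = 17/50
P(A∩B) = 17/50
Equal ✓ → Independent

Yes, independent


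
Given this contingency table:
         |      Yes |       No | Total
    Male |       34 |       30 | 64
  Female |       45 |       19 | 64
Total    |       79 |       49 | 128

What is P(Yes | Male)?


P(Yes | Male) = 34/(34+30) = 34/64 = 17/32

P(Yes|Male) = 17/32 ≈ 53.12%


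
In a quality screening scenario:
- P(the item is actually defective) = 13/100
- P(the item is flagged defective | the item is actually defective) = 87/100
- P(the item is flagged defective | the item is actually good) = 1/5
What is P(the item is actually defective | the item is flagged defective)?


Using Bayes' theorem:
P(A|B) = P(B|A)·P(A) / P(B)

P(the item is flagged defective) = 87/100 × 13/100 + 1/5 × 87/100
= 1131/10000 + 87/500 = 2871/10000

P(the item is actually defective|the item is flagged defective) = (1131/10000) / (2871/10000) = 13/33

P(the item is actually defective|the item is flagged defective) = 13/33 ≈ 39.39%


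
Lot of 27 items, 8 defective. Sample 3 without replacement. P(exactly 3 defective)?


Hypergeometric: C(8,3)×C(19,0)/C(27,3)
= 56×1/2925 = 56/2925

P(X=3) = 56/2925 ≈ 1.91%


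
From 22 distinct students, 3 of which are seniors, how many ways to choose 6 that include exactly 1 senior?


Choose 1 of the 3 seniors and 5 of the other 19 students:
C(3,1)×C(19,5) = 3×11628 = 34884

34884


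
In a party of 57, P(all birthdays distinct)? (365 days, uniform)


P(all different) = Π(365-i)/365 for i=0..56
= (365/365)×(364/365)×...×(309/365)
= 0.009878

P ≈ 0.0099 ≈ 0.99%


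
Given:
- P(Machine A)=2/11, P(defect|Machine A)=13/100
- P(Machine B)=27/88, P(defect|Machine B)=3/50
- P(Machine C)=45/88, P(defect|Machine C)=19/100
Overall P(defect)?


P(B) = Σ P(B|Aᵢ)×P(Aᵢ)
  13/100×2/11 = 13/550
  3/50×27/88 = 81/4400
  19/100×45/88 = 171/1760
Sum = 49/352

P(defect) = 49/352 ≈ 13.92%


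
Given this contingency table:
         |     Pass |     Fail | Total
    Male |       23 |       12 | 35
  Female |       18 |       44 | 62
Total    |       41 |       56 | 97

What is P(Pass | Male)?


P(Pass | Male) = 23/(23+12) = 23/35

P(Pass|Male) = 23/35 ≈ 65.71%


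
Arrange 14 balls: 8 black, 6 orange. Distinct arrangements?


14!/(8!×6!) = 3003

3003


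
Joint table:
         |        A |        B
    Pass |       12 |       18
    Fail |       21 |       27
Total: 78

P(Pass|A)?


P(Pass|A) = 12/(12+21) = 12/33 = 4/11

P = 4/11 ≈ 36.36%


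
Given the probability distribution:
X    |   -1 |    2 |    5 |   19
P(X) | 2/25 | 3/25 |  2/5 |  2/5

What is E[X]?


E[X] = Σ x·P(X=x)
= (-1)×(2/25) + (2)×(3/25) + (5)×(2/5) + (19)×(2/5)
= 244/25

E[X] = 244/25


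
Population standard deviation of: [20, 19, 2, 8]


Mean = 49/4
  (20-49/4)²=961/16
  (19-49/4)²=729/16
  (2-49/4)²=1681/16
  (8-49/4)²=289/16
Σ(x-μ)² = 915/4
σ² = (915/4)/4 = 915/16

σ = √(915/16) ≈ 7.5622


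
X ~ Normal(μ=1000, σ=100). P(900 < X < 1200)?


z₁=(900-1000)/100=-1.0, z₂=(1200-1000)/100=2.0
P = Φ(2.0) - Φ(-1.0) = 0.977250 - 0.158655 = 0.818595 ≈ 0.8186

P(900 < X < 1200) ≈ 0.8186


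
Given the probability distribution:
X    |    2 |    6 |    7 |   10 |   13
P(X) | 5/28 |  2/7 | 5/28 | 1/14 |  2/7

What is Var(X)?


E[X] = 31/4
E[X²] = 2105/28
Var(X) = E[X²] - (E[X])² = 2105/28 - 961/16 = 1693/112

Var(X) = 1693/112 ≈ 15.1161


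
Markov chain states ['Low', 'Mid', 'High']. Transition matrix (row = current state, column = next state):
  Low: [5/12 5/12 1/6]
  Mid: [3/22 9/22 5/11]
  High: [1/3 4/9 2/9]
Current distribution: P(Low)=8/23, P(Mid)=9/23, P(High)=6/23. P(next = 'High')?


P(next=High) = Σᵢ P(now=i)×P(i→High)
= 8/23×1/6 + 9/23×5/11 + 6/23×2/9
= 4/69 + 45/253 + 4/69 = 223/759

P = 223/759 ≈ 0.2938


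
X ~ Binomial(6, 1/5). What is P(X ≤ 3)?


P(X ≤ 3) = Σ P(X=i) for i=0..3
P(X=0) = 4096/15625
P(X=1) = 6144/15625
P(X=2) = 768/3125
P(X=3) = 256/3125
Sum = 3072/3125

P(X ≤ 3) = 3072/3125 ≈ 98.30%


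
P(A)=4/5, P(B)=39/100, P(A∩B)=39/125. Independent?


P(A)×P(B) = 39/125
P(A∩B) = 39/125
Equal ✓ → Independent

Yes, independent


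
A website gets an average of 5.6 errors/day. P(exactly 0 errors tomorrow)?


Poisson(λ=5.6): P(X=0) = e^(-λ)×λ^k/k!
= e^(-5.6) × 5.6^0 / 0!
≈ 0.003697863716 × 1 / 1 ≈ 0.003698

P(X=0) ≈ 0.003698 ≈ 0.37%


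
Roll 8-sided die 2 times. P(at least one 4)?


P(no 4)^2 = (7/8)^2 = 49/64
P(≥1) = 1 - 49/64 = 15/64

P = 15/64 ≈ 23.44%


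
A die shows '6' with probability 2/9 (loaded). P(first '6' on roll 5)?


Geometric: P(X=5) = (1-p)^(k-1)×p = (7/9)^4×2/9 = 4802/59049

P(X=5) = 4802/59049 ≈ 8.13%


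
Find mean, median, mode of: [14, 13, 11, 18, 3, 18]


Sorted: [3, 11, 13, 14, 18, 18]
Mean = 77/6
Median = 27/2
Freq: {14: 1, 13: 1, 11: 1, 18: 2, 3: 1}
Mode: [18]

Mean=77/6, Median=27/2, Mode=18


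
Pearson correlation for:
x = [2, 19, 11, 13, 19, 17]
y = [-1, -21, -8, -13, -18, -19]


n=6, Σx=81, Σy=-80, Σxy=-1323, Σx²=1305, Σy²=1360
r = (6×(-1323) - 81×(-80))/√((6×1305 - 81²)(6×1360 - (-80)²))
= -1458/√(1269×1760) = -1458/√2233440 ≈ -1458/1494.4698 ≈ -0.9756

r ≈ -0.9756


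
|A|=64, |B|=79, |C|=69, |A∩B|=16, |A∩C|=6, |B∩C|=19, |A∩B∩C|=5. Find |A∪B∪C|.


|A∪B∪C| = 64+79+69-16-6-19+5 = 176

|A∪B∪C| = 176


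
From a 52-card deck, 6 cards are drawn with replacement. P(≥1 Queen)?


P(not a Queen) = 48/52 = 12/13
P(none in 6 draws) = (12/13)^6 = 2985984/4826809
P(≥1 Queen) = 1 - 2985984/4826809 = 1840825/4826809

P = 1840825/4826809 ≈ 38.14%


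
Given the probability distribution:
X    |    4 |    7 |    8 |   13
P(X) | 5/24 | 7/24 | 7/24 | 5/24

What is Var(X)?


E[X] = 95/12
E[X²] = 143/2
Var(X) = E[X²] - (E[X])² = 143/2 - 9025/144 = 1271/144

Var(X) = 1271/144 ≈ 8.8264


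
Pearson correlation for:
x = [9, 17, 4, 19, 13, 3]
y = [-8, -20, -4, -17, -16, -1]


n=6, Σx=65, Σy=-66, Σxy=-962, Σx²=925, Σy²=1026
r = (6×(-962) - 65×(-66))/√((6×925 - 65²)(6×1026 - (-66)²))
= -1482/√(1325×1800) = -1482/√2385000 ≈ -1482/1544.3445 ≈ -0.9596

r ≈ -0.9596


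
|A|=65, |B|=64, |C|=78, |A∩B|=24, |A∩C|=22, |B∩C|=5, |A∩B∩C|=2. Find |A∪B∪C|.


|A∪B∪C| = 65+64+78-24-22-5+2 = 158

|A∪B∪C| = 158


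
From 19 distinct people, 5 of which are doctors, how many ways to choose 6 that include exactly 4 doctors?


Choose 4 of the 5 doctors and 2 of the other 14 people:
C(5,4)×C(14,2) = 5×91 = 455

455


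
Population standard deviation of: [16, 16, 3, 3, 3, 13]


Mean = 54/6 = 9
  (16-9)²=49
  (16-9)²=49
  (3-9)²=36
  (3-9)²=36
  (3-9)²=36
  (13-9)²=16
Σ(x-μ)² = 222
σ² = 222/6 = 37

σ = √(37) ≈ 6.0828


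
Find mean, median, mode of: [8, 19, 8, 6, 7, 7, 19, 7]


Sorted: [6, 7, 7, 7, 8, 8, 19, 19]
Mean = 81/8
Median = 15/2
Freq: {8: 2, 19: 2, 6: 1, 7: 3}
Mode: [7]

Mean=81/8, Median=15/2, Mode=7


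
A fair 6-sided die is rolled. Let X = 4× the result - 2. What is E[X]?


E[die] = (1+6)/2 = 7/2
E[X] = 4×7/2 - 2 = 12

E[X] = 12


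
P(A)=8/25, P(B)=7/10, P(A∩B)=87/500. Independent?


P(A)×P(B) = 28/125
P(A∩B) = 87/500
Not equal → NOT independent

No, not independent


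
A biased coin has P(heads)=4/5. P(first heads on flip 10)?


Geometric: P(X=10) = (1-p)^(k-1)×p = (1/5)^9×4/5 = 4/9765625

P(X=10) = 4/9765625 ≈ 0.00%


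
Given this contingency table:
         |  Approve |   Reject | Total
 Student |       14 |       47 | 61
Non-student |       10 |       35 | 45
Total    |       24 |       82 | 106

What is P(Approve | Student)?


P(Approve | Student) = 14/(14+47) = 14/61

P(Approve|Student) = 14/61 ≈ 22.95%


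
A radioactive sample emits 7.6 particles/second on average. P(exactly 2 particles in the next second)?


Poisson(λ=7.6): P(X=2) = e^(-λ)×λ^k/k!
= e^(-7.6) × 7.6^2 / 2!
≈ 0.0005004514334 × 57.76 / 2 ≈ 0.014453

P(X=2) ≈ 0.014453 ≈ 1.45%
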